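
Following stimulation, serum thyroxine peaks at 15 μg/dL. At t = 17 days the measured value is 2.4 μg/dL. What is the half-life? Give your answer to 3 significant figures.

A/A₀ = 2.4/15 ≈ 0.16.
n = log₂(6.25) ≈ 2.6439 half-lives elapsed in 17 days.
t½ = 17/2.6439 ≈ 6.43 days.

6.43 days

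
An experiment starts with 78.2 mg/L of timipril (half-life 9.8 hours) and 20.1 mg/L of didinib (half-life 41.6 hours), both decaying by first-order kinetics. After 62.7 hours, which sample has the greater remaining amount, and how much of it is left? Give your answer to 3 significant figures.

timipril: 78.2 × (1/2)^6.398 ≈ 0.92732 mg/L.
didinib: 20.1 × (1/2)^1.5072 ≈ 7.071 mg/L.
Didinib has more remaining, at ≈ 7.071 mg/L.

didinib, 7.07 mg/L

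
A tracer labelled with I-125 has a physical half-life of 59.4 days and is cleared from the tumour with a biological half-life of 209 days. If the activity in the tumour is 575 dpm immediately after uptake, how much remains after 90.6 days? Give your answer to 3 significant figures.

148 dpm

1/t_eff = 1/t_phys + 1/t_biol = 1/59.4 + 1/209 = 0.02162 per day.
t_eff = 59.4 × 209 / (59.4 + 209) ≈ 46.254 days.
Remaining = 575 × (1/2)^(90.6/46.254) = 575 × (1/2)^1.9587 ≈ 147.92 dpm.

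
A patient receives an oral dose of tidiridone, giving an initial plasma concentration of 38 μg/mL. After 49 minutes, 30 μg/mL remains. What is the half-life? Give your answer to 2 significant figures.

140 minutes

A/A₀ = 30/38 ≈ 0.78947.
n = log₂(1.2667) ≈ 0.34104 half-lives elapsed in 49 minutes.
t½ = 49/0.34104 ≈ 143.68 minutes.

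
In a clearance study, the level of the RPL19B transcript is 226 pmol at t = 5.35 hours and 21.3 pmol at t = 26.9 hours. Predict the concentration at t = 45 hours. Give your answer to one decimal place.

Over Δt = 26.9 − 5.35 = 21.55 hours, the level fell by a factor of 226/21.3 ≈ 10.61.
n = log₂(10.61) ≈ 3.4074 half-lives, so t½ = 21.55/3.4074 ≈ 6.3245 hours.
From t = 26.9 to t = 45: 21.3 × (1/2)^((45−26.9)/6.3245) ≈ 2.93 pmol.

2.9 pmol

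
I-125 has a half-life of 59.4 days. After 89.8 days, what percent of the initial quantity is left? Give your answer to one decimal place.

35.1%

n = 89.8/59.4 ≈ 1.5118 half-lives.
Fraction remaining = (1/2)^1.5118 ≈ 0.35068, i.e. 35.068%.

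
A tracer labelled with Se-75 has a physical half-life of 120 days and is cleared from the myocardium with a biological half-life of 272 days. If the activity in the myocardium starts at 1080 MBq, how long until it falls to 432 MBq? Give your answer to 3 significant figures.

110 days

1/t_eff = 1/t_phys + 1/t_biol = 1/120 + 1/272 = 0.01201 per day.
t_eff = 120 × 272 / (120 + 272) ≈ 83.265 days.
n = log₂(1080/432) ≈ 1.3219; t = 1.3219 × 83.265 ≈ 110.07 days.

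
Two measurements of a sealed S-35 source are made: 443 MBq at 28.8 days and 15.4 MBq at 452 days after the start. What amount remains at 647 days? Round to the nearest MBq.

Over Δt = 452 − 28.8 = 423.2 days, the level fell by a factor of 443/15.4 ≈ 28.766.
n = log₂(28.766) ≈ 4.8463 half-lives, so t½ = 423.2/4.8463 ≈ 87.324 days.
From t = 452 to t = 647: 15.4 × (1/2)^((647−452)/87.324) ≈ 3.2757 MBq.

3 MBq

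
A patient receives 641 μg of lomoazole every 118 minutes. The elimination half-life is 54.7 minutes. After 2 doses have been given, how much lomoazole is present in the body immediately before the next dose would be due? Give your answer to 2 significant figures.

The 2 doses were given 236, 118 minutes ago.
Total = 641·(1/2)^(236/54.7) + 641·(1/2)^(118/54.7)
      = 32.217 + 143.7 ≈ 175.92 μg.

180 μg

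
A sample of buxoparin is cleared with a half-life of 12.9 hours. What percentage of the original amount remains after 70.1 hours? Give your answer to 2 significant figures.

n = 70.1/12.9 ≈ 5.4341 half-lives.
Fraction remaining = (1/2)^5.4341 ≈ 0.02313, i.e. 2.313%.

2.3%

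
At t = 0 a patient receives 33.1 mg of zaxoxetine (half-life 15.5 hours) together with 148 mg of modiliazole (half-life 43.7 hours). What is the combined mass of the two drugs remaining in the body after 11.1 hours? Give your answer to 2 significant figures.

zaxoxetine: 33.1 × (1/2)^(11.1/15.5) = 33.1 × (1/2)^0.71613 ≈ 20.149 mg.
modiliazole: 148 × (1/2)^(11.1/43.7) = 148 × (1/2)^0.254 ≈ 124.11 mg.
Total = 20.149 + 124.11 ≈ 144.26 mg.

140 mg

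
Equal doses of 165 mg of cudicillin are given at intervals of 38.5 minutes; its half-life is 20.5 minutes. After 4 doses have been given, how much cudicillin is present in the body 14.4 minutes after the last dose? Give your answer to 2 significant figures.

140 mg

The 4 doses were given 129.9, 91.4, 52.9, 14.4 minutes ago.
Total = 165·(1/2)^(129.9/20.5) + 165·(1/2)^(91.4/20.5) + 165·(1/2)^(52.9/20.5) + 165·(1/2)^(14.4/20.5)
      = 2.0417 + 7.5047 + 27.585 + 101.4 ≈ 138.53 mg.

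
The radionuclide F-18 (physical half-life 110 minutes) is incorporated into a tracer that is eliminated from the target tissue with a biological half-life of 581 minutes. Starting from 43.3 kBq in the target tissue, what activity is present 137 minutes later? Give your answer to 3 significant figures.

15.5 kBq

1/t_eff = 1/t_phys + 1/t_biol = 1/110 + 1/581 = 0.010812 per minute.
t_eff = 110 × 581 / (110 + 581) ≈ 92.489 minutes.
Remaining = 43.3 × (1/2)^(137/92.489) = 43.3 × (1/2)^1.4813 ≈ 15.509 kBq.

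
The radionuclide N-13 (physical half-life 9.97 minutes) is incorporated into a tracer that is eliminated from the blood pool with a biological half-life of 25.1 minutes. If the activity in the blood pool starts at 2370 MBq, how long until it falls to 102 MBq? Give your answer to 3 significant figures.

32.4 minutes

1/t_eff = 1/t_phys + 1/t_biol = 1/9.97 + 1/25.1 = 0.14014 per minute.
t_eff = 9.97 × 25.1 / (9.97 + 25.1) ≈ 7.1356 minutes.
n = log₂(2370/102) ≈ 4.5382; t = 4.5382 × 7.1356 ≈ 32.383 minutes.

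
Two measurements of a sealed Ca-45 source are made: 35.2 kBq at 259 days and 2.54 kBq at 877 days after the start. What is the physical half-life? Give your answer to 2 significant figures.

Over Δt = 877 − 259 = 618 days, the level fell by a factor of 35.2/2.54 ≈ 13.858.
n = log₂(13.858) ≈ 3.7927 half-lives, so t½ = 618/3.7927 ≈ 162.95 days.

160 days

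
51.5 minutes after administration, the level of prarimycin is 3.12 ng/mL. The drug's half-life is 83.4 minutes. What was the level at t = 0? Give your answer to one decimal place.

4.8 ng/mL

Number of half-lives elapsed: n = 51.5/83.4 ≈ 0.61751.
A₀ = A × 2^n = 3.12 × 2^0.61751 = 3.12 × 1.5342 ≈ 4.7868 ng/mL.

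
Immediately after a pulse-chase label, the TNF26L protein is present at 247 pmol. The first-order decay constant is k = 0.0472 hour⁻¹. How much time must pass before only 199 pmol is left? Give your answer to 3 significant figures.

t½ = ln 2 / k = 0.69315 / 0.0472 ≈ 14.685 hours.
Fraction remaining = 199/247 ≈ 0.80567.
n = log₂(247/199) = ln(1.2412)/ln 2 ≈ 0.31174 half-lives.
t = n × t½ = 0.31174 × 14.685 ≈ 4.578 hours.

4.58 hours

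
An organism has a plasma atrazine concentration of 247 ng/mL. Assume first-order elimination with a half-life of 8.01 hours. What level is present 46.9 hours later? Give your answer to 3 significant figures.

4.27 ng/mL

Number of half-lives: n = 46.9/8.01 ≈ 5.8552.
Remaining = 247 × (1/2)^5.8552 = 247 × 0.017275 ≈ 4.2669 ng/mL.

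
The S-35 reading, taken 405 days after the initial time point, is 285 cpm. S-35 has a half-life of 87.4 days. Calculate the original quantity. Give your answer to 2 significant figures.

7100 cpm

Number of half-lives elapsed: n = 405/87.4 ≈ 4.6339.
A₀ = A × 2^n = 285 × 2^4.6339 = 285 × 24.828 ≈ 7075.8 cpm.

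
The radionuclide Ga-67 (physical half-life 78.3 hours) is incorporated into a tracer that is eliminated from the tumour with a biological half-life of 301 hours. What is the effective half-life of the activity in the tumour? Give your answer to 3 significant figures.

62.1 hours

1/t_eff = 1/t_phys + 1/t_biol = 1/78.3 + 1/301 = 0.016094 per hour.
t_eff = 78.3 × 301 / (78.3 + 301) ≈ 62.136 hours.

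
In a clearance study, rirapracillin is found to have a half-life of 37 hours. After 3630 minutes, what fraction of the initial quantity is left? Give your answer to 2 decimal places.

3630 minutes = 60.5 hours.
n = 60.5/37 ≈ 1.6351 half-lives.
Fraction remaining = (1/2)^1.6351 ≈ 0.32194.

0.32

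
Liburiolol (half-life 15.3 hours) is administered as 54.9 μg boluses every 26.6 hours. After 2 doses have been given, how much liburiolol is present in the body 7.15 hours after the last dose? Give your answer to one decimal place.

The 2 doses were given 33.75, 7.15 hours ago.
Total = 54.9·(1/2)^(33.75/15.3) + 54.9·(1/2)^(7.15/15.3)
      = 11.9 + 39.71 ≈ 51.609 μg.

51.6 μg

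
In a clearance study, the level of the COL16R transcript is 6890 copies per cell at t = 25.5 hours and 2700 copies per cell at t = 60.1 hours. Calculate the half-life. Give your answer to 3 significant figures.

25.6 hours

Over Δt = 60.1 − 25.5 = 34.6 hours, the level fell by a factor of 6890/2700 ≈ 2.5519.
n = log₂(2.5519) ≈ 1.3515 half-lives, so t½ = 34.6/1.3515 ≈ 25.6 hours.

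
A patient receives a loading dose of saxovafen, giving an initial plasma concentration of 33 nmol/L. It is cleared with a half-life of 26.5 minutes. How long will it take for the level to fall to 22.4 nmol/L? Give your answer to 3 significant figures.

14.8 minutes

Fraction remaining = 22.4/33 ≈ 0.67879.
n = log₂(33/22.4) = ln(1.4732)/ln 2 ≈ 0.55897 half-lives.
t = n × t½ = 0.55897 × 26.5 ≈ 14.813 minutes.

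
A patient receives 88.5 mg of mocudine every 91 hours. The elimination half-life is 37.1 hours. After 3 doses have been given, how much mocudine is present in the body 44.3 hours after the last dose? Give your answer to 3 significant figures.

47.0 mg

The 3 doses were given 226.3, 135.3, 44.3 hours ago.
Total = 88.5·(1/2)^(226.3/37.1) + 88.5·(1/2)^(135.3/37.1) + 88.5·(1/2)^(44.3/37.1)
      = 1.2905 + 7.0651 + 38.681 ≈ 47.036 mg.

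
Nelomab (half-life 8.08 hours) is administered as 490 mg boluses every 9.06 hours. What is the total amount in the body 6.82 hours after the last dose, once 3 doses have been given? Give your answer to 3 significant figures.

The 3 doses were given 24.94, 15.88, 6.82 hours ago.
Total = 490·(1/2)^(24.94/8.08) + 490·(1/2)^(15.88/8.08) + 490·(1/2)^(6.82/8.08)
      = 57.68 + 125.48 + 272.97 ≈ 456.12 mg.

456 mg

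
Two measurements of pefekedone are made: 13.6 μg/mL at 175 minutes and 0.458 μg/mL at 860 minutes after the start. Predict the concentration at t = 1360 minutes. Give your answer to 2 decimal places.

0.04 μg/mL

Over Δt = 860 − 175 = 685 minutes, the level fell by a factor of 13.6/0.458 ≈ 29.694.
n = log₂(29.694) ≈ 4.8921 half-lives, so t½ = 685/4.8921 ≈ 140.02 minutes.
From t = 860 to t = 1360: 0.458 × (1/2)^((1360−860)/140.02) ≈ 0.038541 μg/mL.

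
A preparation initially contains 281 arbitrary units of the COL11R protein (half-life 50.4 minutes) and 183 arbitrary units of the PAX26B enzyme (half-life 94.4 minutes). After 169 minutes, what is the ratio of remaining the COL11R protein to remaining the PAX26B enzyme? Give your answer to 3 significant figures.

0.520

COL11R protein: 281 × (1/2)^(169/50.4) = 281 × (1/2)^3.3532 ≈ 27.498 arbitrary units.
PAX26B enzyme: 183 × (1/2)^(169/94.4) = 183 × (1/2)^1.7903 ≈ 52.909 arbitrary units.
Ratio ≈ 27.498 / 52.909 ≈ 0.51972.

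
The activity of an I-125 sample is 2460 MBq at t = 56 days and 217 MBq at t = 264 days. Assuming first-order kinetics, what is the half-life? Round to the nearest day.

Over Δt = 264 − 56 = 208 days, the level fell by a factor of 2460/217 ≈ 11.336.
n = log₂(11.336) ≈ 3.5029 half-lives, so t½ = 208/3.5029 ≈ 59.38 days.

59 days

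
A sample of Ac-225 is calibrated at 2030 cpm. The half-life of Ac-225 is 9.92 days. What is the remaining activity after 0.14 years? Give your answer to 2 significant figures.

57 cpm

Convert the elapsed time: 0.14 years = 51.1 days.
Number of half-lives: n = 51.1/9.92 ≈ 5.1512.
Remaining = 2030 × (1/2)^5.1512 = 2030 × 0.02814 ≈ 57.125 cpm.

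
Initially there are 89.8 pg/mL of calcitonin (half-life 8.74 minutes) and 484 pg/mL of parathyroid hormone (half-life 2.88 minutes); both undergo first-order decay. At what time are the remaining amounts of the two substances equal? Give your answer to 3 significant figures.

10.4 minutes

Set 89.8·(1/2)^(t/8.74) = 484·(1/2)^(t/2.88).
Taking log₂: log₂(89.8/484) = t·(1/8.74 − 1/2.88).
log₂(0.18554) = -2.4302; 1/8.74 − 1/2.88 = -0.23281.
t = -2.4302 / -0.23281 ≈ 10.439 minutes.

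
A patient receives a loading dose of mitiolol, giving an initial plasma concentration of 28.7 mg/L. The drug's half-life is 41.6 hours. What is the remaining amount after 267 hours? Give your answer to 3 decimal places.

0.336 mg/L

Number of half-lives: n = 267/41.6 ≈ 6.4183.
Remaining = 28.7 × (1/2)^6.4183 = 28.7 × 0.011693 ≈ 0.33558 mg/L.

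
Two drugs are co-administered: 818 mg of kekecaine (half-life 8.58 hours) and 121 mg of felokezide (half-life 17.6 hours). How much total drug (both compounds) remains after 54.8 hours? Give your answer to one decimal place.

kekecaine: 818 × (1/2)^(54.8/8.58) = 818 × (1/2)^6.3869 ≈ 9.7744 mg.
felokezide: 121 × (1/2)^(54.8/17.6) = 121 × (1/2)^3.1136 ≈ 13.979 mg.
Total = 9.7744 + 13.979 ≈ 23.754 mg.

23.8 mg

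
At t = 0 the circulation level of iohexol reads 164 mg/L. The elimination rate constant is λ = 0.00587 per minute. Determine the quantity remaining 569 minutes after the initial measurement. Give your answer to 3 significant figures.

5.81 mg/L

t½ = ln 2 / λ = 0.69315 / 0.00587 ≈ 118.08 minutes.
Number of half-lives: n = 569/118.08 ≈ 4.8186.
Remaining = 164 × (1/2)^4.8186 = 164 × 0.035436 ≈ 5.8115 mg/L.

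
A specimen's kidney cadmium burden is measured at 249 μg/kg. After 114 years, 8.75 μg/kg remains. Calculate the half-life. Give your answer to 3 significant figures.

A/A₀ = 8.75/249 ≈ 0.035141.
n = log₂(28.457) ≈ 4.8307 half-lives elapsed in 114 years.
t½ = 114/4.8307 ≈ 23.599 years.

23.6 years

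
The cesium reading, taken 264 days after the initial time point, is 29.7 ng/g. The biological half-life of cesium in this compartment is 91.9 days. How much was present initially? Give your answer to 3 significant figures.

Number of half-lives elapsed: n = 264/91.9 ≈ 2.8727.
A₀ = A × 2^n = 29.7 × 2^2.8727 = 29.7 × 7.3243 ≈ 217.53 ng/g.

218 ng/g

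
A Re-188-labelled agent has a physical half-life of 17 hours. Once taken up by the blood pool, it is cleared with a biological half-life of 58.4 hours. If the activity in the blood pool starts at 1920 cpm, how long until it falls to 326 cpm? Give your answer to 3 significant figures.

1/t_eff = 1/t_phys + 1/t_biol = 1/17 + 1/58.4 = 0.075947 per hour.
t_eff = 17 × 58.4 / (17 + 58.4) ≈ 13.167 hours.
n = log₂(1920/326) ≈ 2.5582; t = 2.5582 × 13.167 ≈ 33.684 hours.

33.7 hours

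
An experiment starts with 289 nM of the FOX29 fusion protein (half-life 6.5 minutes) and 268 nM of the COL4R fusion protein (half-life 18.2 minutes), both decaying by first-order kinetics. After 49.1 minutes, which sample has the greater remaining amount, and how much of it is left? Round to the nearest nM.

COL4R fusion protein, 41 nM

FOX29 fusion protein: 289 × (1/2)^7.5538 ≈ 1.538 nM.
COL4R fusion protein: 268 × (1/2)^2.6978 ≈ 41.306 nM.
COL4R fusion protein has more remaining, at ≈ 41.306 nM.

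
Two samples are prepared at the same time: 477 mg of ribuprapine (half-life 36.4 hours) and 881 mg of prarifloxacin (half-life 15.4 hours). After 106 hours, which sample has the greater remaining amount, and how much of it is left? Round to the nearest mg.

ribuprapine, 63 mg

ribuprapine: 477 × (1/2)^2.9121 ≈ 63.371 mg.
prarifloxacin: 881 × (1/2)^6.8831 ≈ 7.4636 mg.
Ribuprapine has more remaining, at ≈ 63.371 mg.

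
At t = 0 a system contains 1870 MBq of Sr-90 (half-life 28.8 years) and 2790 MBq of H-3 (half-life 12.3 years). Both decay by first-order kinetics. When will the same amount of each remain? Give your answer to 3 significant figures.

12.4 years

Set 1870·(1/2)^(t/28.8) = 2790·(1/2)^(t/12.3).
Taking log₂: log₂(1870/2790) = t·(1/28.8 − 1/12.3).
log₂(0.67025) = -0.57723; 1/28.8 − 1/12.3 = -0.046579.
t = -0.57723 / -0.046579 ≈ 12.393 years.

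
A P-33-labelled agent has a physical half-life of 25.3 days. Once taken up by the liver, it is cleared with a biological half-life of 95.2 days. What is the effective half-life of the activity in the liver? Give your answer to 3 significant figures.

1/t_eff = 1/t_phys + 1/t_biol = 1/25.3 + 1/95.2 = 0.05003 per day.
t_eff = 25.3 × 95.2 / (25.3 + 95.2) ≈ 19.988 days.

20.0 days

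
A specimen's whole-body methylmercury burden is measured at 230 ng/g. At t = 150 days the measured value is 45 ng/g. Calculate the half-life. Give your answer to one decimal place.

A/A₀ = 45/230 ≈ 0.19565.
n = log₂(5.1111) ≈ 2.3536 half-lives elapsed in 150 days.
t½ = 150/2.3536 ≈ 63.731 days.

63.7 days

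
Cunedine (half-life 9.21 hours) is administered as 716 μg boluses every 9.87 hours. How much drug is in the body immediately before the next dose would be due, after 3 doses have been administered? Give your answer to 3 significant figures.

The 3 doses were given 29.61, 19.74, 9.87 hours ago.
Total = 716·(1/2)^(29.61/9.21) + 716·(1/2)^(19.74/9.21) + 716·(1/2)^(9.87/9.21)
      = 77.109 + 162.07 + 340.65 ≈ 579.83 μg.

580 μg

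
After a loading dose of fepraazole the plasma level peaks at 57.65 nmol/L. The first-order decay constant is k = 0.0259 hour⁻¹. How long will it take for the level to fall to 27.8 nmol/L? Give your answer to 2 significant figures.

28 hours

t½ = ln 2 / k = 0.69315 / 0.0259 ≈ 26.762 hours.
Fraction remaining = 27.8/57.65 ≈ 0.48222.
n = log₂(57.65/27.8) = ln(2.0737)/ln 2 ≈ 1.0522 half-lives.
t = n × t½ = 1.0522 × 26.762 ≈ 28.16 hours.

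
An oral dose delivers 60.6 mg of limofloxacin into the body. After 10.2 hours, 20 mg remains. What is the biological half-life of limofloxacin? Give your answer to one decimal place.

6.4 hours

A/A₀ = 20/60.6 ≈ 0.33003.
n = log₂(3.03) ≈ 1.5993 half-lives elapsed in 10.2 hours.
t½ = 10.2/1.5993 ≈ 6.3777 hours.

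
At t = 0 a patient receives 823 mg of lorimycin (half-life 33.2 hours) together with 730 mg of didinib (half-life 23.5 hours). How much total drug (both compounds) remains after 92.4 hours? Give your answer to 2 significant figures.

lorimycin: 823 × (1/2)^(92.4/33.2) = 823 × (1/2)^2.7831 ≈ 119.56 mg.
didinib: 730 × (1/2)^(92.4/23.5) = 730 × (1/2)^3.9319 ≈ 47.83 mg.
Total = 119.56 + 47.83 ≈ 167.39 mg.

170 mg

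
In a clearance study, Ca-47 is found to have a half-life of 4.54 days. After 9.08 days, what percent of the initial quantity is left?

25%

n = 9.08/4.54 ≈ 2 half-lives.
Fraction remaining = (1/2)^2 ≈ 0.25, i.e. 25%.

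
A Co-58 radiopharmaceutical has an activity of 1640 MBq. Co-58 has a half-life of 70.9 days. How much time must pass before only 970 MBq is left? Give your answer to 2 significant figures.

Fraction remaining = 970/1640 ≈ 0.59146.
n = log₂(1640/970) = ln(1.6907)/ln 2 ≈ 0.75764 half-lives.
t = n × t½ = 0.75764 × 70.9 ≈ 53.717 days.

54 days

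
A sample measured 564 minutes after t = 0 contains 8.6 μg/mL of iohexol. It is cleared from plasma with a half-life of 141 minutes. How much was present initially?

137.6 μg/mL

Number of half-lives elapsed: n = 564/141 ≈ 4.
A₀ = A × 2^n = 8.6 × 2^4 = 8.6 × 16 ≈ 137.6 μg/mL.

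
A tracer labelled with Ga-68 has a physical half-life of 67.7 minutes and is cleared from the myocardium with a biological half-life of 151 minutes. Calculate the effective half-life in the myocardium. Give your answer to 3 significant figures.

46.7 minutes

1/t_eff = 1/t_phys + 1/t_biol = 1/67.7 + 1/151 = 0.021394 per minute.
t_eff = 67.7 × 151 / (67.7 + 151) ≈ 46.743 minutes.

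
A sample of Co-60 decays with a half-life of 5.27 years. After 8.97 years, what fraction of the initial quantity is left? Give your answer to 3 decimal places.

n = 8.97/5.27 ≈ 1.7021 half-lives.
Fraction remaining = (1/2)^1.7021 ≈ 0.30734.

0.307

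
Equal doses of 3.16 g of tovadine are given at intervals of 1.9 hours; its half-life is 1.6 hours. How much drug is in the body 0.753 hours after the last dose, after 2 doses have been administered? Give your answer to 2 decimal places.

3.28 g

The 2 doses were given 2.653, 0.753 hours ago.
Total = 3.16·(1/2)^(2.653/1.6) + 3.16·(1/2)^(0.753/1.6)
      = 1.0012 + 2.2804 ≈ 3.2817 g.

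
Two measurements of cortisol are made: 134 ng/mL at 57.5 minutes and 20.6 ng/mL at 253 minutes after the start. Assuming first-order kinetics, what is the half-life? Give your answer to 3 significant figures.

72.4 minutes

Over Δt = 253 − 57.5 = 195.5 minutes, the level fell by a factor of 134/20.6 ≈ 6.5049.
n = log₂(6.5049) ≈ 2.7015 half-lives, so t½ = 195.5/2.7015 ≈ 72.367 minutes.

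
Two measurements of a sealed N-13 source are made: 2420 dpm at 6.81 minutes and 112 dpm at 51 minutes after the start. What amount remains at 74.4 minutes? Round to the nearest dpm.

Over Δt = 51 − 6.81 = 44.19 minutes, the level fell by a factor of 2420/112 ≈ 21.607.
n = log₂(21.607) ≈ 4.4334 half-lives, so t½ = 44.19/4.4334 ≈ 9.9674 minutes.
From t = 51 to t = 74.4: 112 × (1/2)^((74.4−51)/9.9674) ≈ 22.004 dpm.

22 dpm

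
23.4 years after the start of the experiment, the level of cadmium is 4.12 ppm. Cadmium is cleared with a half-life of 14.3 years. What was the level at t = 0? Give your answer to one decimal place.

12.8 ppm

Number of half-lives elapsed: n = 23.4/14.3 ≈ 1.6364.
A₀ = A × 2^n = 4.12 × 2^1.6364 = 4.12 × 3.1088 ≈ 12.808 ppm.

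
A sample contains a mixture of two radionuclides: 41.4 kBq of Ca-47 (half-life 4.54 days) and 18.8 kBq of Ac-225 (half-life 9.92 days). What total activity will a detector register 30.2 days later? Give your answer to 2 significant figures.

2.7 kBq

Ca-47: 41.4 × (1/2)^(30.2/4.54) = 41.4 × (1/2)^6.652 ≈ 0.41167 kBq.
Ac-225: 18.8 × (1/2)^(30.2/9.92) = 18.8 × (1/2)^3.0444 ≈ 2.2788 kBq.
Total = 0.41167 + 2.2788 ≈ 2.6905 kBq.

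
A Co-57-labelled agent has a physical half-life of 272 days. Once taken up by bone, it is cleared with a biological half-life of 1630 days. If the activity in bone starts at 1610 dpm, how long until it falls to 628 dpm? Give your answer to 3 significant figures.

1/t_eff = 1/t_phys + 1/t_biol = 1/272 + 1/1630 = 0.00429 per day.
t_eff = 272 × 1630 / (272 + 1630) ≈ 233.1 days.
n = log₂(1610/628) ≈ 1.3582; t = 1.3582 × 233.1 ≈ 316.6 days.

317 days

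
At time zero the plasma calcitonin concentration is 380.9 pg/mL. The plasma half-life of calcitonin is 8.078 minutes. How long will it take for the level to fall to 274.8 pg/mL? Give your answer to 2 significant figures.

Fraction remaining = 274.8/380.9 ≈ 0.72145.
n = log₂(380.9/274.8) = ln(1.3861)/ln 2 ≈ 0.47103 half-lives.
t = n × t½ = 0.47103 × 8.078 ≈ 3.805 minutes.

3.8 minutes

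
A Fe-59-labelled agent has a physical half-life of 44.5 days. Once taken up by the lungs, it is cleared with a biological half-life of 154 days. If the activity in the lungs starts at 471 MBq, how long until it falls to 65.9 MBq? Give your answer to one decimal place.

1/t_eff = 1/t_phys + 1/t_biol = 1/44.5 + 1/154 = 0.028965 per day.
t_eff = 44.5 × 154 / (44.5 + 154) ≈ 34.524 days.
n = log₂(471/65.9) ≈ 2.8374; t = 2.8374 × 34.524 ≈ 97.957 days.

98.0 days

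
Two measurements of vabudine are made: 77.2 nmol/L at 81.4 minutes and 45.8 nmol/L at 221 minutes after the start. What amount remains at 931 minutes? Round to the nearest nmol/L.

3 nmol/L

Over Δt = 221 − 81.4 = 139.6 minutes, the level fell by a factor of 77.2/45.8 ≈ 1.6856.
n = log₂(1.6856) ≈ 0.75325 half-lives, so t½ = 139.6/0.75325 ≈ 185.33 minutes.
From t = 221 to t = 931: 45.8 × (1/2)^((931−221)/185.33) ≈ 3.2182 nmol/L.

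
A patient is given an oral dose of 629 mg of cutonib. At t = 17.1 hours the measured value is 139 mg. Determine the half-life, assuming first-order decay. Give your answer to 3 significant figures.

7.85 hours

A/A₀ = 139/629 ≈ 0.22099.
n = log₂(4.5252) ≈ 2.178 half-lives elapsed in 17.1 hours.
t½ = 17.1/2.178 ≈ 7.8513 hours.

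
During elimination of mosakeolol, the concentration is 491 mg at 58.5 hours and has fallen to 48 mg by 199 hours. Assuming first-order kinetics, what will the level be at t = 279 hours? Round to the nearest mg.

13 mg

Over Δt = 199 − 58.5 = 140.5 hours, the level fell by a factor of 491/48 ≈ 10.229.
n = log₂(10.229) ≈ 3.3546 half-lives, so t½ = 140.5/3.3546 ≈ 41.883 hours.
From t = 199 to t = 279: 48 × (1/2)^((279−199)/41.883) ≈ 12.772 mg.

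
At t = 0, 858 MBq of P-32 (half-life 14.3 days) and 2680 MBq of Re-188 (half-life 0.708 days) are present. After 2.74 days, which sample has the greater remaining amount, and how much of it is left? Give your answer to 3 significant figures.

P-32, 751 MBq

P-32: 858 × (1/2)^0.19161 ≈ 751.29 MBq.
Re-188: 2680 × (1/2)^3.8701 ≈ 183.29 MBq.
P-32 has more remaining, at ≈ 751.29 MBq.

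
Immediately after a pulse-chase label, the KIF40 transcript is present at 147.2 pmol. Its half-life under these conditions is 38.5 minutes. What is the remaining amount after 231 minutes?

Elapsed time is 6 half-lives (231/38.5).
Each half-life halves the amount: 147.2 × (1/2)^6 = 147.2/64 = 2.3 pmol.

2.3 pmol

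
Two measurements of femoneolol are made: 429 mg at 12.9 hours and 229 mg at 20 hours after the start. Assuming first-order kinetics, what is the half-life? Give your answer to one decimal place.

7.8 hours

Over Δt = 20 − 12.9 = 7.1 hours, the level fell by a factor of 429/229 ≈ 1.8734.
n = log₂(1.8734) ≈ 0.90563 half-lives, so t½ = 7.1/0.90563 ≈ 7.8398 hours.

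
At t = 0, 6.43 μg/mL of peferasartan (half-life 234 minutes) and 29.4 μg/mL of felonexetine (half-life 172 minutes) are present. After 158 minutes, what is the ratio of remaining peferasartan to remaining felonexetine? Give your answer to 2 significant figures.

peferasartan: 6.43 × (1/2)^(158/234) = 6.43 × (1/2)^0.67521 ≈ 4.0267 μg/mL.
felonexetine: 29.4 × (1/2)^(158/172) = 29.4 × (1/2)^0.9186 ≈ 15.553 μg/mL.
Ratio ≈ 4.0267 / 15.553 ≈ 0.2589.

0.26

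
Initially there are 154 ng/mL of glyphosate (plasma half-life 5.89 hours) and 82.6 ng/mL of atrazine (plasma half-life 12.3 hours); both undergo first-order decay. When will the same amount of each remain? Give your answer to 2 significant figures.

10 hours

Set 154·(1/2)^(t/5.89) = 82.6·(1/2)^(t/12.3).
Taking log₂: log₂(154/82.6) = t·(1/5.89 − 1/12.3).
log₂(1.8644) = 0.89872; 1/5.89 − 1/12.3 = 0.088478.
t = 0.89872 / 0.088478 ≈ 10.157 hours.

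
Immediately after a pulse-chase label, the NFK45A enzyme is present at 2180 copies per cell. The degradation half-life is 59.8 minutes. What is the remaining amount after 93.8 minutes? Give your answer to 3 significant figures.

Number of half-lives: n = 93.8/59.8 ≈ 1.5686.
Remaining = 2180 × (1/2)^1.5686 = 2180 × 0.33714 ≈ 734.97 copies per cell.

735 copies per cell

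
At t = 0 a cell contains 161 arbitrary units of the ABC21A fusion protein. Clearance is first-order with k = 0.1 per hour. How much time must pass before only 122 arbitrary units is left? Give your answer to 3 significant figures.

t½ = ln 2 / k = 0.69315 / 0.1 ≈ 6.9315 hours.
Fraction remaining = 122/161 ≈ 0.75776.
n = log₂(161/122) = ln(1.3197)/ln 2 ≈ 0.40018 half-lives.
t = n × t½ = 0.40018 × 6.9315 ≈ 2.7738 hours.

2.77 hours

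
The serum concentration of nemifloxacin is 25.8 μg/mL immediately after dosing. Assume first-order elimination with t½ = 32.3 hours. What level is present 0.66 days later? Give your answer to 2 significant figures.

18 μg/mL

Convert the elapsed time: 0.66 days = 15.84 hours.
Number of half-lives: n = 15.84/32.3 ≈ 0.4904.
Remaining = 25.8 × (1/2)^0.4904 = 25.8 × 0.71183 ≈ 18.365 μg/mL.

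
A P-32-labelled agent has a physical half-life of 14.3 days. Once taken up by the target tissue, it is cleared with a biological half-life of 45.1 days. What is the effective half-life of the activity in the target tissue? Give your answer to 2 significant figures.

11 days

1/t_eff = 1/t_phys + 1/t_biol = 1/14.3 + 1/45.1 = 0.092103 per day.
t_eff = 14.3 × 45.1 / (14.3 + 45.1) ≈ 10.857 days.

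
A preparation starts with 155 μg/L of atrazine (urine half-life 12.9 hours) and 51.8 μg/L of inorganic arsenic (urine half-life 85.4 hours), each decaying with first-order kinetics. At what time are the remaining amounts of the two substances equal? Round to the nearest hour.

24 hours

Set 155·(1/2)^(t/12.9) = 51.8·(1/2)^(t/85.4).
Taking log₂: log₂(155/51.8) = t·(1/12.9 − 1/85.4).
log₂(2.9923) = 1.5812; 1/12.9 − 1/85.4 = 0.06581.
t = 1.5812 / 0.06581 ≈ 24.027 hours.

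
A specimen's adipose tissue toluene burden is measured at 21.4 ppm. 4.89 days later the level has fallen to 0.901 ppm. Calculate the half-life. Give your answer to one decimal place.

1.1 days

A/A₀ = 0.901/21.4 ≈ 0.042103.
n = log₂(23.751) ≈ 4.5699 half-lives elapsed in 4.89 days.
t½ = 4.89/4.5699 ≈ 1.07 days.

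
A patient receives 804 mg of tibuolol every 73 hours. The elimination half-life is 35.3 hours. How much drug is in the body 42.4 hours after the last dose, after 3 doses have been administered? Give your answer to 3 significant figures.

453 mg

The 3 doses were given 188.4, 115.4, 42.4 hours ago.
Total = 804·(1/2)^(188.4/35.3) + 804·(1/2)^(115.4/35.3) + 804·(1/2)^(42.4/35.3)
      = 19.89 + 83.397 + 349.69 ≈ 452.97 mg.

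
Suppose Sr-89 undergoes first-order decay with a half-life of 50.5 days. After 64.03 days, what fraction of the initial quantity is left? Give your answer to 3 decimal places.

0.415

n = 64.03/50.5 ≈ 1.2679 half-lives.
Fraction remaining = (1/2)^1.2679 ≈ 0.41526.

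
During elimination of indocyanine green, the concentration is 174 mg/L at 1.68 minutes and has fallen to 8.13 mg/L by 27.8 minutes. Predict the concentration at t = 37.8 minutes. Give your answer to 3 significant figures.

Over Δt = 27.8 − 1.68 = 26.12 minutes, the level fell by a factor of 174/8.13 ≈ 21.402.
n = log₂(21.402) ≈ 4.4197 half-lives, so t½ = 26.12/4.4197 ≈ 5.9099 minutes.
From t = 27.8 to t = 37.8: 8.13 × (1/2)^((37.8−27.8)/5.9099) ≈ 2.5161 mg/L.

2.52 mg/L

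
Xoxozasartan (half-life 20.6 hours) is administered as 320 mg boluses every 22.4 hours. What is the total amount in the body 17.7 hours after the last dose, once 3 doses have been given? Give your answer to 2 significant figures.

The 3 doses were given 62.5, 40.1, 17.7 hours ago.
Total = 320·(1/2)^(62.5/20.6) + 320·(1/2)^(40.1/20.6) + 320·(1/2)^(17.7/20.6)
      = 39.069 + 83.016 + 176.4 ≈ 298.49 mg.

300 mg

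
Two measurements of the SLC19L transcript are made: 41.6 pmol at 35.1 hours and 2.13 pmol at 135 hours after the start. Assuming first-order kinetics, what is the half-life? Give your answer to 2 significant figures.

Over Δt = 135 − 35.1 = 99.9 hours, the level fell by a factor of 41.6/2.13 ≈ 19.531.
n = log₂(19.531) ≈ 4.2877 half-lives, so t½ = 99.9/4.2877 ≈ 23.299 hours.

23 hours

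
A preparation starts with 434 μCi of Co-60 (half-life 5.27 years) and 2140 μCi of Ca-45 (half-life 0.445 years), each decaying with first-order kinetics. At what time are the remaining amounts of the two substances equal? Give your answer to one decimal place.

1.1 years

Set 434·(1/2)^(t/5.27) = 2140·(1/2)^(t/0.445).
Taking log₂: log₂(434/2140) = t·(1/5.27 − 1/0.445).
log₂(0.2028) = -2.3018; 1/5.27 − 1/0.445 = -2.0574.
t = -2.3018 / -2.0574 ≈ 1.1188 years.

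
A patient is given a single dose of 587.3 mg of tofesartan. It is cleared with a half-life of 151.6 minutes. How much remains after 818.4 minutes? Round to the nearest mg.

14 mg

Number of half-lives: n = 818.4/151.6 ≈ 5.3984.
Remaining = 587.3 × (1/2)^5.3984 = 587.3 × 0.023709 ≈ 13.924 mg.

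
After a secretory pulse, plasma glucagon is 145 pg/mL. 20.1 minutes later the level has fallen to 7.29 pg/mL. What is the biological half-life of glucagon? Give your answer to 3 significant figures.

4.66 minutes

A/A₀ = 7.29/145 ≈ 0.050276.
n = log₂(19.89) ≈ 4.314 half-lives elapsed in 20.1 minutes.
t½ = 20.1/4.314 ≈ 4.6593 minutes.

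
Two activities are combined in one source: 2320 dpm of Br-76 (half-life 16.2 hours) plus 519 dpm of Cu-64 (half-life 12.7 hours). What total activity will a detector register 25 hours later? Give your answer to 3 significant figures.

929 dpm

Br-76: 2320 × (1/2)^(25/16.2) = 2320 × (1/2)^1.5432 ≈ 796.04 dpm.
Cu-64: 519 × (1/2)^(25/12.7) = 519 × (1/2)^1.9685 ≈ 132.61 dpm.
Total = 796.04 + 132.61 ≈ 928.65 dpm.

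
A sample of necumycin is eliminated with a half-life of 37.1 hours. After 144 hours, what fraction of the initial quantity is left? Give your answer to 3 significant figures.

0.0679

n = 144/37.1 ≈ 3.8814 half-lives.
Fraction remaining = (1/2)^3.8814 ≈ 0.067855.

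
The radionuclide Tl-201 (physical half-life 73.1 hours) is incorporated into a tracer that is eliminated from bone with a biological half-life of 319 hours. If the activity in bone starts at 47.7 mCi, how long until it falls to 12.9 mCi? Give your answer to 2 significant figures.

1/t_eff = 1/t_phys + 1/t_biol = 1/73.1 + 1/319 = 0.016815 per hour.
t_eff = 73.1 × 319 / (73.1 + 319) ≈ 59.472 hours.
n = log₂(47.7/12.9) ≈ 1.8866; t = 1.8866 × 59.472 ≈ 112.2 hours.

110 hours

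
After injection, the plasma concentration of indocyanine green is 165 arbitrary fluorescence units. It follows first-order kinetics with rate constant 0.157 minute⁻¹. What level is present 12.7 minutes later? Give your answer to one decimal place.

t½ = ln 2 / k = 0.69315 / 0.157 ≈ 4.415 minutes.
Number of half-lives: n = 12.7/4.415 ≈ 2.8766.
Remaining = 165 × (1/2)^2.8766 = 165 × 0.13616 ≈ 22.467 arbitrary fluorescence units.

22.5 arbitrary fluorescence units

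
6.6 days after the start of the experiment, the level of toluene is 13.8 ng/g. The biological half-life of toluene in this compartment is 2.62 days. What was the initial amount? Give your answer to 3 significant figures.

79.1 ng/g

Number of half-lives elapsed: n = 6.6/2.62 ≈ 2.5191.
A₀ = A × 2^n = 13.8 × 2^2.5191 = 13.8 × 5.7322 ≈ 79.104 ng/g.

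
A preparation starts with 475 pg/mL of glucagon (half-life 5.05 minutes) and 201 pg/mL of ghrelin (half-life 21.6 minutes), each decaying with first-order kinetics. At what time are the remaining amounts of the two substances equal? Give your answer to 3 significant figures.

Set 475·(1/2)^(t/5.05) = 201·(1/2)^(t/21.6).
Taking log₂: log₂(475/201) = t·(1/5.05 − 1/21.6).
log₂(2.3632) = 1.2407; 1/5.05 − 1/21.6 = 0.15172.
t = 1.2407 / 0.15172 ≈ 8.1776 minutes.

8.18 minutes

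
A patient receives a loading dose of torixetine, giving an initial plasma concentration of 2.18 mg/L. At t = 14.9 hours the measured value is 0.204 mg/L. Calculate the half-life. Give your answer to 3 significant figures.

4.36 hours

A/A₀ = 0.204/2.18 ≈ 0.093578.
n = log₂(10.686) ≈ 3.4177 half-lives elapsed in 14.9 hours.
t½ = 14.9/3.4177 ≈ 4.3597 hours.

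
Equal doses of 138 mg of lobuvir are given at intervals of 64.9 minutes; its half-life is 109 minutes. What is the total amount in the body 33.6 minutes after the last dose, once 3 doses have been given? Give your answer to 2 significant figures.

The 3 doses were given 163.4, 98.5, 33.6 minutes ago.
Total = 138·(1/2)^(163.4/109) + 138·(1/2)^(98.5/109) + 138·(1/2)^(33.6/109)
      = 48.821 + 73.764 + 111.45 ≈ 234.04 mg.

230 mg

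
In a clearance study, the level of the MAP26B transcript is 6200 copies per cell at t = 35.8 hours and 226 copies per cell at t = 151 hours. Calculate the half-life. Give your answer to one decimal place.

24.1 hours

Over Δt = 151 − 35.8 = 115.2 hours, the level fell by a factor of 6200/226 ≈ 27.434.
n = log₂(27.434) ≈ 4.7779 half-lives, so t½ = 115.2/4.7779 ≈ 24.111 hours.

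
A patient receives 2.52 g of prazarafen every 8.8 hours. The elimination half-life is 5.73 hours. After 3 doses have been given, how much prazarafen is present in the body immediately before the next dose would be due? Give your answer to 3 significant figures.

The 3 doses were given 26.4, 17.6, 8.8 hours ago.
Total = 2.52·(1/2)^(26.4/5.73) + 2.52·(1/2)^(17.6/5.73) + 2.52·(1/2)^(8.8/5.73)
      = 0.10338 + 0.29976 + 0.86913 ≈ 1.2723 g.

1.27 g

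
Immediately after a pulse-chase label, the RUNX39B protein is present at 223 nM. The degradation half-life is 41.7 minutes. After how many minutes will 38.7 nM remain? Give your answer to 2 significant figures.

110 minutes

Fraction remaining = 38.7/223 ≈ 0.17354.
n = log₂(223/38.7) = ln(5.7623)/ln 2 ≈ 2.5266 half-lives.
t = n × t½ = 2.5266 × 41.7 ≈ 105.36 minutes.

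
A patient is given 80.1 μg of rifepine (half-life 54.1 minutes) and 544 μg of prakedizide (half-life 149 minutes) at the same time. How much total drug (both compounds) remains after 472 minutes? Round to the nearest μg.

61 μg

rifepine: 80.1 × (1/2)^(472/54.1) = 80.1 × (1/2)^8.7246 ≈ 0.18935 μg.
prakedizide: 544 × (1/2)^(472/149) = 544 × (1/2)^3.1678 ≈ 60.534 μg.
Total = 0.18935 + 60.534 ≈ 60.724 μg.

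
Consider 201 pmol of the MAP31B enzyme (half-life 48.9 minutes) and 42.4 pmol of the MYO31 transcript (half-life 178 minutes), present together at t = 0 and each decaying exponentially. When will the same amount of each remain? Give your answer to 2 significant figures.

150 minutes

Set 201·(1/2)^(t/48.9) = 42.4·(1/2)^(t/178).
Taking log₂: log₂(201/42.4) = t·(1/48.9 − 1/178).
log₂(4.7406) = 2.2451; 1/48.9 − 1/178 = 0.014832.
t = 2.2451 / 0.014832 ≈ 151.37 minutes.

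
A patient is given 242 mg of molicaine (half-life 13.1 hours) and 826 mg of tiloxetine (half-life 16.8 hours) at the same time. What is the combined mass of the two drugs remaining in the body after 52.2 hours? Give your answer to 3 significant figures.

molicaine: 242 × (1/2)^(52.2/13.1) = 242 × (1/2)^3.9847 ≈ 15.286 mg.
tiloxetine: 826 × (1/2)^(52.2/16.8) = 826 × (1/2)^3.1071 ≈ 95.86 mg.
Total = 15.286 + 95.86 ≈ 111.15 mg.

111 mg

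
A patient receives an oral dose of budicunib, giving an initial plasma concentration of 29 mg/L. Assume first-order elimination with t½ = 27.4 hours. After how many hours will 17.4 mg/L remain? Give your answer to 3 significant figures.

Fraction remaining = 17.4/29 ≈ 0.6.
n = log₂(29/17.4) = ln(1.6667)/ln 2 ≈ 0.73697 half-lives.
t = n × t½ = 0.73697 × 27.4 ≈ 20.193 hours.

20.2 hours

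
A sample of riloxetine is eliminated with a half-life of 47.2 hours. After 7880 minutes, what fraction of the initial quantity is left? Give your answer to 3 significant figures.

7880 minutes = 131.333 hours.
n = 131.333/47.2 ≈ 2.7825 half-lives.
Fraction remaining = (1/2)^2.7825 ≈ 0.14534.

0.145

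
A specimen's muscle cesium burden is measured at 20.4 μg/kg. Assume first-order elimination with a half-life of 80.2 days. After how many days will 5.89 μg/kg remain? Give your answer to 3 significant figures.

Fraction remaining = 5.89/20.4 ≈ 0.28873.
n = log₂(20.4/5.89) = ln(3.4635)/ln 2 ≈ 1.7922 half-lives.
t = n × t½ = 1.7922 × 80.2 ≈ 143.74 days.

144 days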